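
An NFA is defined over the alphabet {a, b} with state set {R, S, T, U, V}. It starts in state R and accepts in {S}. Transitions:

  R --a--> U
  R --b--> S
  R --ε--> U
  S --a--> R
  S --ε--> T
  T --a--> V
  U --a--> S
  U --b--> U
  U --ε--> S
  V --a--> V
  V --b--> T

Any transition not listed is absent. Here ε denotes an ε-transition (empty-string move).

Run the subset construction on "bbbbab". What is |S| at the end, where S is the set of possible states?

3

Start: ε-closure({R}) = {R, S, T, U}.
Read 'b': R→{S}, S→∅, T→∅, U→{U}; union {S, U}; ε-closure = {S, T, U}.
Read 'b': S→∅, T→∅, U→{U}; union {U}; ε-closure = {S, T, U}.
Read 'b': S→∅, T→∅, U→{U}; union {U}; ε-closure = {S, T, U}.
Read 'b': S→∅, T→∅, U→{U}; union {U}; ε-closure = {S, T, U}.
Read 'a': S→{R}, T→{V}, U→{S}; union {R, S, V}; ε-closure = {R, S, T, U, V}.
Read 'b': R→{S}, S→∅, T→∅, U→{U}, V→{T}; now {S, T, U}.
That set has 3 states.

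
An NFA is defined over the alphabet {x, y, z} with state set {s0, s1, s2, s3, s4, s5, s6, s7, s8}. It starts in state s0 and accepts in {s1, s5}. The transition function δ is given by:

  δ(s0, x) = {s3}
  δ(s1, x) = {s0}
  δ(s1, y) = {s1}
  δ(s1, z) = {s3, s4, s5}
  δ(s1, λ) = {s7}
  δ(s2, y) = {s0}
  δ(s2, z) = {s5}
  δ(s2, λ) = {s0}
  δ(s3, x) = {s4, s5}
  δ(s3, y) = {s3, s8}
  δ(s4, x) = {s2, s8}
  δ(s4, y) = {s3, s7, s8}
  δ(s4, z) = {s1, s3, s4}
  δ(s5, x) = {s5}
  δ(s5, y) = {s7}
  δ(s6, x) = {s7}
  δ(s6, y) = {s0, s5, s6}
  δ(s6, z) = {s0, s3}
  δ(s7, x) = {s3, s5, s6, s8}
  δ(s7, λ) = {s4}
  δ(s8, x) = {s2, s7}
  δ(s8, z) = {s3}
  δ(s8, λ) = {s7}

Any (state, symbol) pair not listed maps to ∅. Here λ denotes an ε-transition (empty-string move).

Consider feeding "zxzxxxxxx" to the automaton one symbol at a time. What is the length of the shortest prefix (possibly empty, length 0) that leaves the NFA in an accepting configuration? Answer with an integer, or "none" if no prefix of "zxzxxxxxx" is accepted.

none

Start in {s0}.
Read 'z': s0→∅; now ∅.
The set is empty and remains empty for the remaining 8 symbols.
No reachable set along the way intersects F.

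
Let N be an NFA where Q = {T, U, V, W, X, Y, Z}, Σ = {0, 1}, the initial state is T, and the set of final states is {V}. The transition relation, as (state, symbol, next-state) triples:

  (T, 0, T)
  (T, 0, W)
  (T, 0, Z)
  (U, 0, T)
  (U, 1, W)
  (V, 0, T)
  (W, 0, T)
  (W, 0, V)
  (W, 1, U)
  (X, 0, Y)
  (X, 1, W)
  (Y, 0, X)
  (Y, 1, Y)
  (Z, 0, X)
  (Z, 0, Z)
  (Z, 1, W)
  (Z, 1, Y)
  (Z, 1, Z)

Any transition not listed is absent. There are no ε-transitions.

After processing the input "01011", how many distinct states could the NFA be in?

4

Start in {T}.
Read '0': {T} → {T, W, Z}.
Read '1': {T, W, Z} → {U, W, Y, Z}.
Read '0': {U, W, Y, Z} → {T, V, X, Z}.
Read '1': {T, V, X, Z} → {W, Y, Z}.
Read '1': {W, Y, Z} → {U, W, Y, Z}.
That set has 4 states.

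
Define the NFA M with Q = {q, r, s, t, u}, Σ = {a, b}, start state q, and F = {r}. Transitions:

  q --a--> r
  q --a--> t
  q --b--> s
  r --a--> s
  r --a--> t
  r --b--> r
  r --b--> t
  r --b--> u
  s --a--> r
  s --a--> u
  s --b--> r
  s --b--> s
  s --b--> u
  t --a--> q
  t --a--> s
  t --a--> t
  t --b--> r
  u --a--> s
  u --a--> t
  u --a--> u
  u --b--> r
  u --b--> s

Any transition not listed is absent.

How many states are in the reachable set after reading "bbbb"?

Start in {q}.
Read 'b': {q} → {s}.
Read 'b': {s} → {r, s, u}.
Read 'b': {r, s, u} → {r, s, t, u}.
Read 'b': {r, s, t, u} → {r, s, t, u}.
That set has 4 states.

4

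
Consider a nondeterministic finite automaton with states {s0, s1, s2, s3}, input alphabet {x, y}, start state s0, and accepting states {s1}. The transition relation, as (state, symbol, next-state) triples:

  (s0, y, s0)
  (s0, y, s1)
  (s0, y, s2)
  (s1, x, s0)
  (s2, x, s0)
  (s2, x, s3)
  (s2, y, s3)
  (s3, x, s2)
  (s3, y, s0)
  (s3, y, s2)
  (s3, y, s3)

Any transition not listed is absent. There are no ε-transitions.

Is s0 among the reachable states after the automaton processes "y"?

Start in {s0}.
Read 'y': {s0} → {s0, s1, s2}.
State s0 is in {s0, s1, s2}.

Yes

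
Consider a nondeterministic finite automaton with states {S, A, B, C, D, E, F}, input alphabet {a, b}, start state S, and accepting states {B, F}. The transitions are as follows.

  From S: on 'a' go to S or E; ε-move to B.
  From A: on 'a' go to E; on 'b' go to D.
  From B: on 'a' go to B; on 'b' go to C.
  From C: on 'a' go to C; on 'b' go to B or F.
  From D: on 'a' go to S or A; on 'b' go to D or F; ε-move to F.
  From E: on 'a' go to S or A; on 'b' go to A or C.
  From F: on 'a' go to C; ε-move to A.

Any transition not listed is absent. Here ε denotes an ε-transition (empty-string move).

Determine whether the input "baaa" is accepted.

No

Start: ε-closure({S}) = {S, B}.
Read 'b': S→∅, B→{C}; now {C}.
Read 'a': C→{C}; now {C}.
Read 'a': C→{C}; now {C}.
Read 'a': C→{C}; now {C}.
The final set {C} contains no accepting state.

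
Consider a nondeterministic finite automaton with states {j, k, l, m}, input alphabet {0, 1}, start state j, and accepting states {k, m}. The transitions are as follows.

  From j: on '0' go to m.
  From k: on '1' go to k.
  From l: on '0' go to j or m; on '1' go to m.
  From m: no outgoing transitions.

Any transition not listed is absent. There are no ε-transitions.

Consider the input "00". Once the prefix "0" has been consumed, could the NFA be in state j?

Start in {j}.
Read '0': j→{m}; now {m}.
State j is not in {m}.

No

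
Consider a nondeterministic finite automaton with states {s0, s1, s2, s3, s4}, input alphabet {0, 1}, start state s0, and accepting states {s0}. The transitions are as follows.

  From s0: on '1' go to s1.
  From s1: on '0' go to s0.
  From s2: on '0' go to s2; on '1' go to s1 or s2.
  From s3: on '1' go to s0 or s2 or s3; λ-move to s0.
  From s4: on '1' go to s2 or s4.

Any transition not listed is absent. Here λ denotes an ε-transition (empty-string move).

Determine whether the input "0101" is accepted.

Start in {s0}.
Read '0': {s0} → ∅.
The set is empty and remains empty for the remaining 3 symbols.
The final set ∅ contains no accepting state.

No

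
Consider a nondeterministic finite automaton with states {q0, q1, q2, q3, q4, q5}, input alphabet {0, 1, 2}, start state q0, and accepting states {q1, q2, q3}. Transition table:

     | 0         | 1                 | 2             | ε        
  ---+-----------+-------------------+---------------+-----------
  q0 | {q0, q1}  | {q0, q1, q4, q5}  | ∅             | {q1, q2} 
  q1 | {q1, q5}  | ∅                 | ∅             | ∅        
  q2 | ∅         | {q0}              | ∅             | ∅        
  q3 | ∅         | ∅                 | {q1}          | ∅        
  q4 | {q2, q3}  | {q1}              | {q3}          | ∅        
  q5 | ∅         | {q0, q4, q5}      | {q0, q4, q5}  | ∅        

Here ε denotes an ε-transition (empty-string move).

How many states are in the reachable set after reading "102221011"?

Start: ε-closure({q0}) = {q0, q1, q2}.
Read '1': {q0, q1, q2} → {q0, q1, q2, q4, q5}.
Read '0': {q0, q1, q2, q4, q5} → {q0, q1, q2, q3, q5}.
Read '2': {q0, q1, q2, q3, q5} → {q0, q1, q2, q4, q5}.
Read '2': {q0, q1, q2, q4, q5} → {q0, q1, q2, q3, q4, q5}.
Read '2': {q0, q1, q2, q3, q4, q5} → {q0, q1, q2, q3, q4, q5}.
Read '1': {q0, q1, q2, q3, q4, q5} → {q0, q1, q2, q4, q5}.
Read '0': {q0, q1, q2, q4, q5} → {q0, q1, q2, q3, q5}.
Read '1': {q0, q1, q2, q3, q5} → {q0, q1, q2, q4, q5}.
Read '1': {q0, q1, q2, q4, q5} → {q0, q1, q2, q4, q5}.
That set has 5 states.

5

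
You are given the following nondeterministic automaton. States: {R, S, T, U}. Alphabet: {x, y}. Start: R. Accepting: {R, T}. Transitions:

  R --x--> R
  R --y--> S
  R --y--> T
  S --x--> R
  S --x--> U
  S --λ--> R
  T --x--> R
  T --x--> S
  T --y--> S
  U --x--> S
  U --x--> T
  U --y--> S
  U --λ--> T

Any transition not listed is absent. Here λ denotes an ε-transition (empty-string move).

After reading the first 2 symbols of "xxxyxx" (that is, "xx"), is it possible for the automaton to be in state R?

Start in {R}.
Read 'x': {R} → {R}.
Read 'x': {R} → {R}.
State R is in {R}.

Yes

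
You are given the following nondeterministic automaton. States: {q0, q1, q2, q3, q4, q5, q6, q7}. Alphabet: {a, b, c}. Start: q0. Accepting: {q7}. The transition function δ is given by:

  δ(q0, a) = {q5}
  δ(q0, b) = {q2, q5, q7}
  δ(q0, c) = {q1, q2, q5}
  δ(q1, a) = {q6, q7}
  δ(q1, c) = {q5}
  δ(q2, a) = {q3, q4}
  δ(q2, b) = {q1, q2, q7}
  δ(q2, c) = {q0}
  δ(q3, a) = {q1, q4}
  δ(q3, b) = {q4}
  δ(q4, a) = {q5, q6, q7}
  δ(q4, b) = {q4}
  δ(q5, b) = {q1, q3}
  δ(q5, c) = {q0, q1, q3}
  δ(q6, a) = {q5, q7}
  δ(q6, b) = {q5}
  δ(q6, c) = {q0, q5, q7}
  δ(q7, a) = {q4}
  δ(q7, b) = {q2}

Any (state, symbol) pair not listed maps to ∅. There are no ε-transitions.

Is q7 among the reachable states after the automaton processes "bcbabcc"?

No

Start in {q0}.
Read 'b': {q0} → {q2, q5, q7}.
Read 'c': {q2, q5, q7} → {q0, q1, q3}.
Read 'b': {q0, q1, q3} → {q2, q4, q5, q7}.
Read 'a': {q2, q4, q5, q7} → {q3, q4, q5, q6, q7}.
Read 'b': {q3, q4, q5, q6, q7} → {q1, q2, q3, q4, q5}.
Read 'c': {q1, q2, q3, q4, q5} → {q0, q1, q3, q5}.
Read 'c': {q0, q1, q3, q5} → {q0, q1, q2, q3, q5}.
State q7 is not in {q0, q1, q2, q3, q5}.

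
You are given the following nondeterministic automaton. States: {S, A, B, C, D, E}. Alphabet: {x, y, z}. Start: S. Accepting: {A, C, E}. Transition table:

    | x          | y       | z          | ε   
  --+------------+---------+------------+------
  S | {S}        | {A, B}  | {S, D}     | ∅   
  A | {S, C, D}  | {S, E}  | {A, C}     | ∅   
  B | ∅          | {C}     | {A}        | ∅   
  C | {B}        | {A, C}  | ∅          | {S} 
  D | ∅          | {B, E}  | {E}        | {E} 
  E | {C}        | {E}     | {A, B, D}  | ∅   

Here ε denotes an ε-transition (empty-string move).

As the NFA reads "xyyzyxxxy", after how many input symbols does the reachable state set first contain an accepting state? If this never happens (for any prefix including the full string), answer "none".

Start in {S}.
Read 'x': {S} → {S}.
Read 'y': {S} → {A, B}.
None of the earlier sets intersect F, but {A, B} does.

2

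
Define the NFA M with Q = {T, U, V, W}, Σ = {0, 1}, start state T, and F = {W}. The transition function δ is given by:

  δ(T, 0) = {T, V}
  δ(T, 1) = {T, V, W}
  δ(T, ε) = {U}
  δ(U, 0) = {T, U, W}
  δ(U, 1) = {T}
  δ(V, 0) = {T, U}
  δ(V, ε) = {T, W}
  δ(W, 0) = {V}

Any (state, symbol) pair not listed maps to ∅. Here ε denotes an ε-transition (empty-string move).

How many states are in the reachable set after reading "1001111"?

Start: ε-closure({T}) = {T, U}.
Read '1': {T, U} → {T, U, V, W}.
Read '0': {T, U, V, W} → {T, U, V, W}.
Read '0': {T, U, V, W} → {T, U, V, W}.
Read '1': {T, U, V, W} → {T, U, V, W}.
Read '1': {T, U, V, W} → {T, U, V, W}.
Read '1': {T, U, V, W} → {T, U, V, W}.
Read '1': {T, U, V, W} → {T, U, V, W}.
That set has 4 states.

4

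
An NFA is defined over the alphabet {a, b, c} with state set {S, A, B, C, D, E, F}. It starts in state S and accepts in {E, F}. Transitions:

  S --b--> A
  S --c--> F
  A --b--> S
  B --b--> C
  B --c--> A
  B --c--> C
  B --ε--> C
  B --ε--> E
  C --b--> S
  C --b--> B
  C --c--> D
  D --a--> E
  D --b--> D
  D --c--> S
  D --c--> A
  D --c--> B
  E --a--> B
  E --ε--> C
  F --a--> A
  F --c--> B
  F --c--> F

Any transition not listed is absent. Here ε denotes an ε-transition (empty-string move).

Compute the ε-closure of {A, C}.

{A, C}

Begin with {A, C}.
No ε-moves leave this set, so the closure equals the set itself.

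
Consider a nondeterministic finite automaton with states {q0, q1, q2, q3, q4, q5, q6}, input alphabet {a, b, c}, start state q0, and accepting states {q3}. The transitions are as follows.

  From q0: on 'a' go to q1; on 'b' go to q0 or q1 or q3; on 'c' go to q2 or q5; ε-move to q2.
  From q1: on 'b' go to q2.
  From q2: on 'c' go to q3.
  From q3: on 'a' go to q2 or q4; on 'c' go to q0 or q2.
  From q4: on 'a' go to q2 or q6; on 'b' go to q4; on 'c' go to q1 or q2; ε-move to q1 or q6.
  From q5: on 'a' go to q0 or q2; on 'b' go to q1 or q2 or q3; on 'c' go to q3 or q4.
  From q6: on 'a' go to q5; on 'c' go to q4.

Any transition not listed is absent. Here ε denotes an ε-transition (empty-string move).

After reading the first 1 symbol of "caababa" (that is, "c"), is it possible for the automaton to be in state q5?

Yes

Start: ε-closure({q0}) = {q0, q2}.
Read 'c': q0→{q2, q5}, q2→{q3}; now {q2, q3, q5}.
State q5 is in {q2, q3, q5}.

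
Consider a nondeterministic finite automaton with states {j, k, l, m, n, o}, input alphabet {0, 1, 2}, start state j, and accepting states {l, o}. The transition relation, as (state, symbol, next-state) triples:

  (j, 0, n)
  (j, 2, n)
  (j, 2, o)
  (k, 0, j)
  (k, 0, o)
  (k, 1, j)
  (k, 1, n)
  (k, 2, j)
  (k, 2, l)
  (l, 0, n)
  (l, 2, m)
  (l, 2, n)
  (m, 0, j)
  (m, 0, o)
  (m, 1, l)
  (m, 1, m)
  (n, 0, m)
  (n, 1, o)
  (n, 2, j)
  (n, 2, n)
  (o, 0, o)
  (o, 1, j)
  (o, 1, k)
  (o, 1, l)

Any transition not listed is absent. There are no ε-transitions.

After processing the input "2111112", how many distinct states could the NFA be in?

5

Start in {j}.
Read '2': {j} → {n, o}.
Read '1': {n, o} → {j, k, l, o}.
Read '1': {j, k, l, o} → {j, k, l, n}.
Read '1': {j, k, l, n} → {j, n, o}.
Read '1': {j, n, o} → {j, k, l, o}.
Read '1': {j, k, l, o} → {j, k, l, n}.
Read '2': {j, k, l, n} → {j, l, m, n, o}.
That set has 5 states.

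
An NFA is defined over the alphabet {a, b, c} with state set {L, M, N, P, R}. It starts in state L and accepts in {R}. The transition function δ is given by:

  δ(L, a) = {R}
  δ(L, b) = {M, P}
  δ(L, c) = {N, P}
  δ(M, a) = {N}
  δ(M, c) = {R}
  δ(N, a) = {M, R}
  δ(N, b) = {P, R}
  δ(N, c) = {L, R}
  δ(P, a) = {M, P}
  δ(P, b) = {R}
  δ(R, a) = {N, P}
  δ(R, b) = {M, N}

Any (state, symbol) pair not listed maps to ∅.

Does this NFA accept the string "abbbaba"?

Start in {L}.
Read 'a': {L} → {R}.
Read 'b': {R} → {M, N}.
Read 'b': {M, N} → {P, R}.
Read 'b': {P, R} → {M, N, R}.
Read 'a': {M, N, R} → {M, N, P, R}.
Read 'b': {M, N, P, R} → {M, N, P, R}.
Read 'a': {M, N, P, R} → {M, N, P, R}.
The final set {M, N, P, R} contains the accepting state R.

Yes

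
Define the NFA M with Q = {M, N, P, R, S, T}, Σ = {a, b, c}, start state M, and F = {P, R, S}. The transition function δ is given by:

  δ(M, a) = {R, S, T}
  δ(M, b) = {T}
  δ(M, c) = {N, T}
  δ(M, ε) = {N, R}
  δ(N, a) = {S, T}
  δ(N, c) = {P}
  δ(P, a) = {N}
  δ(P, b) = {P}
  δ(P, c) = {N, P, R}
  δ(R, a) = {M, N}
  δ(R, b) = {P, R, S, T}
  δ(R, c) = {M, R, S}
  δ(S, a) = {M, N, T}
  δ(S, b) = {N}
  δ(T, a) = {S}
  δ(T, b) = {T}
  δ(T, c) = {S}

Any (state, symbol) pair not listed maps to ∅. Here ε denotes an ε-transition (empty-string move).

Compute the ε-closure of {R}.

{R}

Begin with {R}.
No ε-moves leave this set, so the closure equals the set itself.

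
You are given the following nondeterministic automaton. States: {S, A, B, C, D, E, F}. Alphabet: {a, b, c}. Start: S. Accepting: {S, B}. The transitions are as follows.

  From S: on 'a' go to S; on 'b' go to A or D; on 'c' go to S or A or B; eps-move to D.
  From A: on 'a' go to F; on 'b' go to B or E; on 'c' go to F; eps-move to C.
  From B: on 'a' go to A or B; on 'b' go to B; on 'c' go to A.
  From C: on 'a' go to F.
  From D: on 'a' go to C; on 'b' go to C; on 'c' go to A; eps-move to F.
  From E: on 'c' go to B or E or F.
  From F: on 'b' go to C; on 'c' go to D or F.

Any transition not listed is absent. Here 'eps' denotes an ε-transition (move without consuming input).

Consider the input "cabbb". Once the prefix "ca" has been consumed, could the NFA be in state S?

Yes

Start: ε-closure({S}) = {S, D, F}.
Read 'c': {S, D, F} → {S, A, B, C, D, F}.
Read 'a': {S, A, B, C, D, F} → {S, A, B, C, D, F}.
State S is in {S, A, B, C, D, F}.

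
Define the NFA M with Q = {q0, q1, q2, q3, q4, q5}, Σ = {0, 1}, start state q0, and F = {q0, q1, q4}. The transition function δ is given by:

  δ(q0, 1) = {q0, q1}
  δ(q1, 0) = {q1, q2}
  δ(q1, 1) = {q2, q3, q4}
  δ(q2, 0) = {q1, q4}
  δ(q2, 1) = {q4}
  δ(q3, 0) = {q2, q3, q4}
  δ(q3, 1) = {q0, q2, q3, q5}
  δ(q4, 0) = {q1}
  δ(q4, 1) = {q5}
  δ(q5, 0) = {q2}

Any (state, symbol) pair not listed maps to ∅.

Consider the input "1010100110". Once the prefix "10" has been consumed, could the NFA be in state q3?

Start in {q0}.
Read '1': q0→{q0, q1}; now {q0, q1}.
Read '0': q0→∅, q1→{q1, q2}; now {q1, q2}.
State q3 is not in {q1, q2}.

No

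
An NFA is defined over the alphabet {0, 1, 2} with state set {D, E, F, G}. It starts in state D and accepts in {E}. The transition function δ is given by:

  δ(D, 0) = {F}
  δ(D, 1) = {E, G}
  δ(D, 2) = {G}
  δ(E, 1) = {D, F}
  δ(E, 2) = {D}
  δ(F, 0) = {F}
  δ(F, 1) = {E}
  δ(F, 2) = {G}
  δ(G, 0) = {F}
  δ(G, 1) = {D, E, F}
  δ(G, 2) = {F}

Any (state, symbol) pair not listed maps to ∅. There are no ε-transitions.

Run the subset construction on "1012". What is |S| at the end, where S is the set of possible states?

1

Start in {D}.
Read '1': D→{E, G}; now {E, G}.
Read '0': E→∅, G→{F}; now {F}.
Read '1': F→{E}; now {E}.
Read '2': E→{D}; now {D}.
That set has 1 state.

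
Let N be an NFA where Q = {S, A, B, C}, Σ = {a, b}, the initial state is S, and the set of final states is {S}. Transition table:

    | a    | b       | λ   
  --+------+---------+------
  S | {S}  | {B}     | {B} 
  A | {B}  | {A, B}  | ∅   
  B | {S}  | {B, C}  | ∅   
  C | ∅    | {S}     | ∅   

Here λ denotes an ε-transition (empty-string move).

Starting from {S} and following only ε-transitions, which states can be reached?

{S, B}

Begin with {S}.
ε-move S → B; add B.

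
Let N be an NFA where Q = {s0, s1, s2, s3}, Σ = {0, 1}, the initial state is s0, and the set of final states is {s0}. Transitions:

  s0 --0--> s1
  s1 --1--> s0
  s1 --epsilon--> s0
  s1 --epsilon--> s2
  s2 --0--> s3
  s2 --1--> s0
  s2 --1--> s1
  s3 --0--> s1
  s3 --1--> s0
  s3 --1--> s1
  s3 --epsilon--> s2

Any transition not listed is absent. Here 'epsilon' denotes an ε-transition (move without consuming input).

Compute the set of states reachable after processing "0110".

Start in {s0}.
Read '0': s0→{s1}; union {s1}; ε-closure = {s0, s1, s2}.
Read '1': s0→∅, s1→{s0}, s2→{s0, s1}; union {s0, s1}; ε-closure = {s0, s1, s2}.
Read '1': s0→∅, s1→{s0}, s2→{s0, s1}; union {s0, s1}; ε-closure = {s0, s1, s2}.
Read '0': s0→{s1}, s1→∅, s2→{s3}; union {s1, s3}; ε-closure = {s0, s1, s2, s3}.

{s0, s1, s2, s3}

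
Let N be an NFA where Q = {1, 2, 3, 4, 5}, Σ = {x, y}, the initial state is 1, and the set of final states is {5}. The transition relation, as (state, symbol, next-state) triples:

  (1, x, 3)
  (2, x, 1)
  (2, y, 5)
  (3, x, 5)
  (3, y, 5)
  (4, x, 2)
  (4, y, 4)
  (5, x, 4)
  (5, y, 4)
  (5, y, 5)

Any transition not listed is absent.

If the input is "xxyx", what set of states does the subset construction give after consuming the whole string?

{2, 4}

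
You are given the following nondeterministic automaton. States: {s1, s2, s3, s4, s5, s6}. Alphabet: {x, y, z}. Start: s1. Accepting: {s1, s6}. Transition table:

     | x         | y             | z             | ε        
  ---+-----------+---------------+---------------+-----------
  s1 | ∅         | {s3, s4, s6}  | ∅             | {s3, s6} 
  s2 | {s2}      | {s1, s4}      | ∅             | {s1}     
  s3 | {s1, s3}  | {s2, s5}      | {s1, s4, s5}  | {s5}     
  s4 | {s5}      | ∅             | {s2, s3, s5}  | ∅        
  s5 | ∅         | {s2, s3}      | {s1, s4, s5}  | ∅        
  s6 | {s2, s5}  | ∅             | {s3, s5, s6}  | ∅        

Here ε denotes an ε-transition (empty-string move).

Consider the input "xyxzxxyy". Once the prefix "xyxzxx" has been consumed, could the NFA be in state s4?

Start: ε-closure({s1}) = {s1, s3, s5, s6}.
Read 'x': {s1, s3, s5, s6} → {s1, s2, s3, s5, s6}.
Read 'y': {s1, s2, s3, s5, s6} → {s1, s2, s3, s4, s5, s6}.
Read 'x': {s1, s2, s3, s4, s5, s6} → {s1, s2, s3, s5, s6}.
Read 'z': {s1, s2, s3, s5, s6} → {s1, s3, s4, s5, s6}.
Read 'x': {s1, s3, s4, s5, s6} → {s1, s2, s3, s5, s6}.
Read 'x': {s1, s2, s3, s5, s6} → {s1, s2, s3, s5, s6}.
State s4 is not in {s1, s2, s3, s5, s6}.

No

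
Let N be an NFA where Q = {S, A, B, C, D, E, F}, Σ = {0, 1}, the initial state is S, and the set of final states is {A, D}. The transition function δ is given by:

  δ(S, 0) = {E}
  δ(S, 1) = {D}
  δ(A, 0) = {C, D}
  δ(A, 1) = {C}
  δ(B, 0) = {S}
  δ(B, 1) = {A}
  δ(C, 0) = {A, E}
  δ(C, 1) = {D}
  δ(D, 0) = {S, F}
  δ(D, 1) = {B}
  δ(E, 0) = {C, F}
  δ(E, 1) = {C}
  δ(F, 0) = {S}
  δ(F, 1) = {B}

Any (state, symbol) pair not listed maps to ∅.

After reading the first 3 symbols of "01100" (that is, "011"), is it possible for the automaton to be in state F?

No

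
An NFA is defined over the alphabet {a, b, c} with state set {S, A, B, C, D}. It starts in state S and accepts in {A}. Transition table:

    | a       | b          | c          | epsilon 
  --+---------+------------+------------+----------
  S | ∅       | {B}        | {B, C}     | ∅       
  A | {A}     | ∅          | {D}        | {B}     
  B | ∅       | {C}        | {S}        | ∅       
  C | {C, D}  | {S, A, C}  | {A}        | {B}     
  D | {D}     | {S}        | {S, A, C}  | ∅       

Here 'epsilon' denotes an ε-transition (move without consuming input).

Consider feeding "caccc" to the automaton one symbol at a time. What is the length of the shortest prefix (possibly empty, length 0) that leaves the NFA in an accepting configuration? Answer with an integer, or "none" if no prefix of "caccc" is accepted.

Start in {S}.
Read 'c': {S} → {B, C}.
Read 'a': {B, C} → {B, C, D}.
Read 'c': {B, C, D} → {S, A, B, C}.
None of the earlier sets intersect F, but {S, A, B, C} does.

3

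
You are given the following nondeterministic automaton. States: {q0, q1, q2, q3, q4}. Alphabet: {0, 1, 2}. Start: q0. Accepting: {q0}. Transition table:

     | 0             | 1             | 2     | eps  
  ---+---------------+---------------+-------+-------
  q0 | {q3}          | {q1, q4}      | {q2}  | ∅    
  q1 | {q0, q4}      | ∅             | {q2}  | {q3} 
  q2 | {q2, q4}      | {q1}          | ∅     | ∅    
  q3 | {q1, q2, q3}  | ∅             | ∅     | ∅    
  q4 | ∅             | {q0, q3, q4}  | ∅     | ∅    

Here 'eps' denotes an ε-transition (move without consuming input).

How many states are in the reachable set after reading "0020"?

Start in {q0}.
Read '0': q0→{q3}; now {q3}.
Read '0': q3→{q1, q2, q3}; now {q1, q2, q3}.
Read '2': q1→{q2}, q2→∅, q3→∅; now {q2}.
Read '0': q2→{q2, q4}; now {q2, q4}.
That set has 2 states.

2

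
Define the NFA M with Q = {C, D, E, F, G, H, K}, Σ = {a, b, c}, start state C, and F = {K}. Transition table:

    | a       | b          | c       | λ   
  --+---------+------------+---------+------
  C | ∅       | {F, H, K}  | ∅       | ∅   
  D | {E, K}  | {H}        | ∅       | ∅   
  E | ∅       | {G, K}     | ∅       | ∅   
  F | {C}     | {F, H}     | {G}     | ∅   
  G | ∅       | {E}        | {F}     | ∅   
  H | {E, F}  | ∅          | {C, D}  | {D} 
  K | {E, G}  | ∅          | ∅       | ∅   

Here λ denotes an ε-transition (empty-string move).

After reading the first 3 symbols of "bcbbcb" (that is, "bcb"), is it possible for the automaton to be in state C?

No

Start in {C}.
Read 'b': C→{F, H, K}; union {F, H, K}; ε-closure = {D, F, H, K}.
Read 'c': D→∅, F→{G}, H→{C, D}, K→∅; now {C, D, G}.
Read 'b': C→{F, H, K}, D→{H}, G→{E}; union {E, F, H, K}; ε-closure = {D, E, F, H, K}.
State C is not in {D, E, F, H, K}.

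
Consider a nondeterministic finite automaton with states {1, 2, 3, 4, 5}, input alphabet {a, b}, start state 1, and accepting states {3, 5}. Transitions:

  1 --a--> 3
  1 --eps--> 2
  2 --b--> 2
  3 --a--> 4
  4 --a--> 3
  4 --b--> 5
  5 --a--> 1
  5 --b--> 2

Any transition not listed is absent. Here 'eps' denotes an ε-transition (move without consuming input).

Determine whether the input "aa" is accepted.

No

Start: ε-closure({1}) = {1, 2}.
Read 'a': 1→{3}, 2→∅; now {3}.
Read 'a': 3→{4}; now {4}.
The final set {4} contains no accepting state.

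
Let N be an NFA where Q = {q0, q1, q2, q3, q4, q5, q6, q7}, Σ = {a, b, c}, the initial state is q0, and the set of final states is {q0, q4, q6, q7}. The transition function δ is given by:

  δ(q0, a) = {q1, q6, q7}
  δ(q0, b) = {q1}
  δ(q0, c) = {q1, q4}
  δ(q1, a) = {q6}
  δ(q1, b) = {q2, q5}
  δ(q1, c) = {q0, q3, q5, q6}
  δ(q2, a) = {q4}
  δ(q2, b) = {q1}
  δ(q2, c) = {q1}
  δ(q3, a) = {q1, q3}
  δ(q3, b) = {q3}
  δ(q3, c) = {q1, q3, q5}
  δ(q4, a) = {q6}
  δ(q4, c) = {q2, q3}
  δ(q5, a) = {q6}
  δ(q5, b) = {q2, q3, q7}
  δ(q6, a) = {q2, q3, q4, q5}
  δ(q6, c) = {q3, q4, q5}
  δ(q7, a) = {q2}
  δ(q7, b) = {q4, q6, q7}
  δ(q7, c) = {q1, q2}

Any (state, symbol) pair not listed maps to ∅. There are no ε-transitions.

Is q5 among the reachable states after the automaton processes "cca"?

Yes

Start in {q0}.
Read 'c': q0→{q1, q4}; now {q1, q4}.
Read 'c': q1→{q0, q3, q5, q6}, q4→{q2, q3}; now {q0, q2, q3, q5, q6}.
Read 'a': q0→{q1, q6, q7}, q2→{q4}, q3→{q1, q3}, q5→{q6}, q6→{q2, q3, q4, q5}; now {q1, q2, q3, q4, q5, q6, q7}.
State q5 is in {q1, q2, q3, q4, q5, q6, q7}.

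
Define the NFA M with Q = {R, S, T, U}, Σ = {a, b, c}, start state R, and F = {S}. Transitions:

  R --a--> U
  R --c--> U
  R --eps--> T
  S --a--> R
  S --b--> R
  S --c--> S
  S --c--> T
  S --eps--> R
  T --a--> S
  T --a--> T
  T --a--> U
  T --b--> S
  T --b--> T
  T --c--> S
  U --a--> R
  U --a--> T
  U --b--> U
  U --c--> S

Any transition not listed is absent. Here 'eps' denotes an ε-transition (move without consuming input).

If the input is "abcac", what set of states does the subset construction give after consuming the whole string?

{R, S, T, U}

Start: ε-closure({R}) = {R, T}.
Read 'a': {R, T} → {R, S, T, U}.
Read 'b': {R, S, T, U} → {R, S, T, U}.
Read 'c': {R, S, T, U} → {R, S, T, U}.
Read 'a': {R, S, T, U} → {R, S, T, U}.
Read 'c': {R, S, T, U} → {R, S, T, U}.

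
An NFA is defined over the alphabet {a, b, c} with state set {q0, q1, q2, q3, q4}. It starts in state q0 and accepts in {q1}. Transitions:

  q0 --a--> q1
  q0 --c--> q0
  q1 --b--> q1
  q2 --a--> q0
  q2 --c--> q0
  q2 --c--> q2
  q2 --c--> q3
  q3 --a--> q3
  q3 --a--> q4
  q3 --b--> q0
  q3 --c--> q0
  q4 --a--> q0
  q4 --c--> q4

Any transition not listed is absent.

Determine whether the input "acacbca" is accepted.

No

Start in {q0}.
Read 'a': q0→{q1}; now {q1}.
Read 'c': q1→∅; now ∅.
The set is empty and remains empty for the remaining 5 symbols.
The final set ∅ contains no accepting state.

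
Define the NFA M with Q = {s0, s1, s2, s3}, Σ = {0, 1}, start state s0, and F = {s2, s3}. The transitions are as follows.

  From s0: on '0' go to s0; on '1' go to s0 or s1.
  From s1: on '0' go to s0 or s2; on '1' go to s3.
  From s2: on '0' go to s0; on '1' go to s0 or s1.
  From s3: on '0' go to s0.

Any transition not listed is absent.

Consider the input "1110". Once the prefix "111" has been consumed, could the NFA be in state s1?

Yes

Start in {s0}.
Read '1': s0→{s0, s1}; now {s0, s1}.
Read '1': s0→{s0, s1}, s1→{s3}; now {s0, s1, s3}.
Read '1': s0→{s0, s1}, s1→{s3}, s3→∅; now {s0, s1, s3}.
State s1 is in {s0, s1, s3}.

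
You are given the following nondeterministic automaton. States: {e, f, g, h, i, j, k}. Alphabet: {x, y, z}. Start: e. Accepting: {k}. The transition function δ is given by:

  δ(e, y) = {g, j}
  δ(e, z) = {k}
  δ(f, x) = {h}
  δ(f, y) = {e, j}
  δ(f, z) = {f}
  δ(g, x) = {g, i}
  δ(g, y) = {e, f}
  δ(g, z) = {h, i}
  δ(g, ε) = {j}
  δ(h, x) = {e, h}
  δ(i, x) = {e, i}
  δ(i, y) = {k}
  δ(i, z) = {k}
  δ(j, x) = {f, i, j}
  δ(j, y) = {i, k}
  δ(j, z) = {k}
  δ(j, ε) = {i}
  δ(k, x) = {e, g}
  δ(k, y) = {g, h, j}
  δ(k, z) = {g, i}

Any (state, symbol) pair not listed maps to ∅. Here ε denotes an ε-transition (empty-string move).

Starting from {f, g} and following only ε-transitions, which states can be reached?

{f, g, i, j}

Begin with {f, g}.
ε-move g → j; add j.
ε-move j → i; add i.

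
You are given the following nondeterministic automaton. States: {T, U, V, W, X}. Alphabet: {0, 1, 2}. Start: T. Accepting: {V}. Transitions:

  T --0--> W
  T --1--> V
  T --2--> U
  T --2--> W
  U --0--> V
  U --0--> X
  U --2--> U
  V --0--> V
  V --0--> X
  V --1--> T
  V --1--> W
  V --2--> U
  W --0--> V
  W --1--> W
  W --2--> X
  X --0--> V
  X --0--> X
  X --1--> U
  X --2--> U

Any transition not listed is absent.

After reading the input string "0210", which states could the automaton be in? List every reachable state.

Start in {T}.
Read '0': {T} → {W}.
Read '2': {W} → {X}.
Read '1': {X} → {U}.
Read '0': {U} → {V, X}.

{V, X}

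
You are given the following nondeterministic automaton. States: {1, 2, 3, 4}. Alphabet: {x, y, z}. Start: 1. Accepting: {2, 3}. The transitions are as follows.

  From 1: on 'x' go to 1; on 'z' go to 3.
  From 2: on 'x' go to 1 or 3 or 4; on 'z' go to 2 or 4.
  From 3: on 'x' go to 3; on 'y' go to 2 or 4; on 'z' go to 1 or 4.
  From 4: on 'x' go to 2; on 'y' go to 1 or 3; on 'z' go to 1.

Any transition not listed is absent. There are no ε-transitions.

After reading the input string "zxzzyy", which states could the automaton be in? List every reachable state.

{1, 3}

Start in {1}.
Read 'z': {1} → {3}.
Read 'x': {3} → {3}.
Read 'z': {3} → {1, 4}.
Read 'z': {1, 4} → {1, 3}.
Read 'y': {1, 3} → {2, 4}.
Read 'y': {2, 4} → {1, 3}.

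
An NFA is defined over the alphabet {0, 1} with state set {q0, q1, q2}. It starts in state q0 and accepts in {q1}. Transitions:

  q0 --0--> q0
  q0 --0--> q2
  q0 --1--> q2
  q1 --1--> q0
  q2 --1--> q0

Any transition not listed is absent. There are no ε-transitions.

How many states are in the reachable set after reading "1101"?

2

Start in {q0}.
Read '1': {q0} → {q2}.
Read '1': {q2} → {q0}.
Read '0': {q0} → {q0, q2}.
Read '1': {q0, q2} → {q0, q2}.
That set has 2 states.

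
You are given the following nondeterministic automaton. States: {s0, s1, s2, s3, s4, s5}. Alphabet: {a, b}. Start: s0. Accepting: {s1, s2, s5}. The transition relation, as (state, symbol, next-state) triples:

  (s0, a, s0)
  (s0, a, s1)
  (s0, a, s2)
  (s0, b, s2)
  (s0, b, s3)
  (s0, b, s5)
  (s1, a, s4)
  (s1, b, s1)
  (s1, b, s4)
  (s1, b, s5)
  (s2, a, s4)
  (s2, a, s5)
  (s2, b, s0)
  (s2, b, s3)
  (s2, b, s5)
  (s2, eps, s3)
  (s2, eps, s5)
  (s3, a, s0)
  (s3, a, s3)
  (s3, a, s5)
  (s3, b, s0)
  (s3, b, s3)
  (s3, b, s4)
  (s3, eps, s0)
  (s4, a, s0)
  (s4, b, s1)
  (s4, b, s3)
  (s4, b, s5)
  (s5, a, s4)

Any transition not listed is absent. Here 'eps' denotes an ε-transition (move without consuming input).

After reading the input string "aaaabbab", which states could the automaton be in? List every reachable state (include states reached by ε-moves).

{s0, s1, s2, s3, s4, s5}

Start in {s0}.
Read 'a': s0→{s0, s1, s2}; union {s0, s1, s2}; ε-closure = {s0, s1, s2, s3, s5}.
Read 'a': s0→{s0, s1, s2}, s1→{s4}, s2→{s4, s5}, s3→{s0, s3, s5}, s5→{s4}; now {s0, s1, s2, s3, s4, s5}.
Read 'a': s0→{s0, s1, s2}, s1→{s4}, s2→{s4, s5}, s3→{s0, s3, s5}, s4→{s0}, s5→{s4}; now {s0, s1, s2, s3, s4, s5}.
Read 'a': s0→{s0, s1, s2}, s1→{s4}, s2→{s4, s5}, s3→{s0, s3, s5}, s4→{s0}, s5→{s4}; now {s0, s1, s2, s3, s4, s5}.
Read 'b': s0→{s2, s3, s5}, s1→{s1, s4, s5}, s2→{s0, s3, s5}, s3→{s0, s3, s4}, s4→{s1, s3, s5}, s5→∅; now {s0, s1, s2, s3, s4, s5}.
Read 'b': s0→{s2, s3, s5}, s1→{s1, s4, s5}, s2→{s0, s3, s5}, s3→{s0, s3, s4}, s4→{s1, s3, s5}, s5→∅; now {s0, s1, s2, s3, s4, s5}.
Read 'a': s0→{s0, s1, s2}, s1→{s4}, s2→{s4, s5}, s3→{s0, s3, s5}, s4→{s0}, s5→{s4}; now {s0, s1, s2, s3, s4, s5}.
Read 'b': s0→{s2, s3, s5}, s1→{s1, s4, s5}, s2→{s0, s3, s5}, s3→{s0, s3, s4}, s4→{s1, s3, s5}, s5→∅; now {s0, s1, s2, s3, s4, s5}.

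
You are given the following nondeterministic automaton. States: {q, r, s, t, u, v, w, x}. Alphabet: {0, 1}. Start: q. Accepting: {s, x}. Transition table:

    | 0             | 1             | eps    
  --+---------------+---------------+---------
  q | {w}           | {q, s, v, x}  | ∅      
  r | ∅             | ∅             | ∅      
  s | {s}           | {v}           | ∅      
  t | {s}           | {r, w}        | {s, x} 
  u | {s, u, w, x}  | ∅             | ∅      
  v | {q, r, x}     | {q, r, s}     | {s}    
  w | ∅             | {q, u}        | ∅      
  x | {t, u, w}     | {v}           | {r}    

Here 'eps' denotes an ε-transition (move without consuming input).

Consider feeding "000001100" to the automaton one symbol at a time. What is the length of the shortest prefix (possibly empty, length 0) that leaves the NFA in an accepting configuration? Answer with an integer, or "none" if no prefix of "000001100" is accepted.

none

Start in {q}.
Read '0': q→{w}; now {w}.
Read '0': w→∅; now ∅.
The set is empty and remains empty for the remaining 7 symbols.
No reachable set along the way intersects F.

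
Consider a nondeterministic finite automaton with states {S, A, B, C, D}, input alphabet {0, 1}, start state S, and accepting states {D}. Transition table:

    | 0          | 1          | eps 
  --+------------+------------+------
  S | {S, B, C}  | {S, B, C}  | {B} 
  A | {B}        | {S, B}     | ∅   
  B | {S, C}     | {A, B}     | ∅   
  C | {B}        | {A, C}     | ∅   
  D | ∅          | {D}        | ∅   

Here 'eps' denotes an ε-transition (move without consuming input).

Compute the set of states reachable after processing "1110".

{S, B, C}

Start: ε-closure({S}) = {S, B}.
Read '1': {S, B} → {S, A, B, C}.
Read '1': {S, A, B, C} → {S, A, B, C}.
Read '1': {S, A, B, C} → {S, A, B, C}.
Read '0': {S, A, B, C} → {S, B, C}.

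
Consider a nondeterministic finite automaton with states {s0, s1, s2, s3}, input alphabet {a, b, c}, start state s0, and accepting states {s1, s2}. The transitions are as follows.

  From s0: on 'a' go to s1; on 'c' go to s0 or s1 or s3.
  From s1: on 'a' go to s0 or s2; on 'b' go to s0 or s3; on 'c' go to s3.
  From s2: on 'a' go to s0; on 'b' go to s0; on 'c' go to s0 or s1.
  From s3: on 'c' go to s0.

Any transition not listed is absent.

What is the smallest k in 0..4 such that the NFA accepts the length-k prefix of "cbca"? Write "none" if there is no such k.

Start in {s0}.
Read 'c': s0→{s0, s1, s3}; now {s0, s1, s3}.
None of the earlier sets intersect F, but {s0, s1, s3} does.

1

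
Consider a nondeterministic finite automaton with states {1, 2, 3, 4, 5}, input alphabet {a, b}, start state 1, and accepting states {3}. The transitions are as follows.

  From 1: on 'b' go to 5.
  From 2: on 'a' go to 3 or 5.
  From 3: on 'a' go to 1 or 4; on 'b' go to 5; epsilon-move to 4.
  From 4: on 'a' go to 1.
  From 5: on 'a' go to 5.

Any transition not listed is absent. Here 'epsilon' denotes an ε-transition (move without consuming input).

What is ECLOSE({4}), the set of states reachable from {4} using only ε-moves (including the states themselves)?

Begin with {4}.
No ε-moves leave this set, so the closure equals the set itself.

{4}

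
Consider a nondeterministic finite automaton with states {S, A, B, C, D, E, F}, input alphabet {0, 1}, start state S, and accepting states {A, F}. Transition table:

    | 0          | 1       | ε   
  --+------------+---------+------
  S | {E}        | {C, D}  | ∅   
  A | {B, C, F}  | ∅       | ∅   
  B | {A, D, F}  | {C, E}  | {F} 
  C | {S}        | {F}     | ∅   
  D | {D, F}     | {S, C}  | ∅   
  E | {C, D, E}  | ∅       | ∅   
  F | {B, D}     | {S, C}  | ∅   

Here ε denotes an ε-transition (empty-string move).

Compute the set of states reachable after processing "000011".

Start in {S}.
Read '0': S→{E}; now {E}.
Read '0': E→{C, D, E}; now {C, D, E}.
Read '0': C→{S}, D→{D, F}, E→{C, D, E}; now {S, C, D, E, F}.
Read '0': S→{E}, C→{S}, D→{D, F}, E→{C, D, E}, F→{B, D}; now {S, B, C, D, E, F}.
Read '1': S→{C, D}, B→{C, E}, C→{F}, D→{S, C}, E→∅, F→{S, C}; now {S, C, D, E, F}.
Read '1': S→{C, D}, C→{F}, D→{S, C}, E→∅, F→{S, C}; now {S, C, D, F}.

{S, C, D, F}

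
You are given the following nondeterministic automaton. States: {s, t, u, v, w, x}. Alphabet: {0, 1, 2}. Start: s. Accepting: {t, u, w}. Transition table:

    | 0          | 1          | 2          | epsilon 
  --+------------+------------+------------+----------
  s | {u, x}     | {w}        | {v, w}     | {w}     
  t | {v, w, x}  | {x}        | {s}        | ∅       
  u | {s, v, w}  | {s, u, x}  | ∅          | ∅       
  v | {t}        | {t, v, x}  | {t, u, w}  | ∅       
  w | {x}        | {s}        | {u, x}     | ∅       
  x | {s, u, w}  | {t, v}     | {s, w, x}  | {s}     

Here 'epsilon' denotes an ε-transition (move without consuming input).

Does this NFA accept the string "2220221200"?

Yes

Start: ε-closure({s}) = {s, w}.
Read '2': s→{v, w}, w→{u, x}; union {u, v, w, x}; ε-closure = {s, u, v, w, x}.
Read '2': s→{v, w}, u→∅, v→{t, u, w}, w→{u, x}, x→{s, w, x}; now {s, t, u, v, w, x}.
Read '2': s→{v, w}, t→{s}, u→∅, v→{t, u, w}, w→{u, x}, x→{s, w, x}; now {s, t, u, v, w, x}.
Read '0': s→{u, x}, t→{v, w, x}, u→{s, v, w}, v→{t}, w→{x}, x→{s, u, w}; now {s, t, u, v, w, x}.
Read '2': s→{v, w}, t→{s}, u→∅, v→{t, u, w}, w→{u, x}, x→{s, w, x}; now {s, t, u, v, w, x}.
Read '2': s→{v, w}, t→{s}, u→∅, v→{t, u, w}, w→{u, x}, x→{s, w, x}; now {s, t, u, v, w, x}.
Read '1': s→{w}, t→{x}, u→{s, u, x}, v→{t, v, x}, w→{s}, x→{t, v}; now {s, t, u, v, w, x}.
Read '2': s→{v, w}, t→{s}, u→∅, v→{t, u, w}, w→{u, x}, x→{s, w, x}; now {s, t, u, v, w, x}.
Read '0': s→{u, x}, t→{v, w, x}, u→{s, v, w}, v→{t}, w→{x}, x→{s, u, w}; now {s, t, u, v, w, x}.
Read '0': s→{u, x}, t→{v, w, x}, u→{s, v, w}, v→{t}, w→{x}, x→{s, u, w}; now {s, t, u, v, w, x}.
The final set {s, t, u, v, w, x} contains the accepting states t, u, w.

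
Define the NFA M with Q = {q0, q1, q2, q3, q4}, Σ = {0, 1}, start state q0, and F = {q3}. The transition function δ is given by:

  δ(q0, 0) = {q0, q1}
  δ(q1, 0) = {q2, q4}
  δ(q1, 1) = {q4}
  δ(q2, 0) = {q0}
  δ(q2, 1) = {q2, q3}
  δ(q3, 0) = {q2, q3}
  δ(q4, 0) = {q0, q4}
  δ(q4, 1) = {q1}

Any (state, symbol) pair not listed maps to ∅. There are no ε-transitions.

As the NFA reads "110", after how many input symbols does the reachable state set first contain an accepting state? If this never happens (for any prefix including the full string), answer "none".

Start in {q0}.
Read '1': q0→∅; now ∅.
The set is empty and remains empty for the remaining 2 symbols.
No reachable set along the way intersects F.

none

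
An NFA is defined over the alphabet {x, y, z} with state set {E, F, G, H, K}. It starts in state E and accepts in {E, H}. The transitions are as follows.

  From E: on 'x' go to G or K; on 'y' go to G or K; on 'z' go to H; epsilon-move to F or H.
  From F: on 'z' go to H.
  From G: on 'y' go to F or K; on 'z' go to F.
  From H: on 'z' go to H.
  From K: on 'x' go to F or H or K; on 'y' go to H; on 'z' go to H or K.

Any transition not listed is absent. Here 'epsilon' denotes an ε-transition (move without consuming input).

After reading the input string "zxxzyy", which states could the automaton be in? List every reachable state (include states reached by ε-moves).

∅

Start: ε-closure({E}) = {E, F, H}.
Read 'z': E→{H}, F→{H}, H→{H}; now {H}.
Read 'x': H→∅; now ∅.
The set is empty and remains empty for the remaining 4 symbols.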